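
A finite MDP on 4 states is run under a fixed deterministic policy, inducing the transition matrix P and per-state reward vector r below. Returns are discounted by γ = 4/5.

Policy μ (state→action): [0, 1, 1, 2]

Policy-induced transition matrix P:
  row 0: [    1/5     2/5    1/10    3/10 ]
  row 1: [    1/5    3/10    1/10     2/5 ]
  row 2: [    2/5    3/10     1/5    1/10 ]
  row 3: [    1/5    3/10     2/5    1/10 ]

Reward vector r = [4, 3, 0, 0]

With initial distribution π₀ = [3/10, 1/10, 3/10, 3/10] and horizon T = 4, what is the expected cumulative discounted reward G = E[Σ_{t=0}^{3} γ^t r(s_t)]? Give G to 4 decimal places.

G = 5.3558

t=0: π = [0.3000, 0.1000, 0.3000, 0.3000], E[r] = 1.5000, γ^t·E[r] = 1.500000, running G = 1.500000
t=1: π = [0.2600, 0.3300, 0.2200, 0.1900], E[r] = 2.0300, γ^t·E[r] = 1.624000, running G = 3.124000
t=2: π = [0.2440, 0.3260, 0.1790, 0.2510], E[r] = 1.9540, γ^t·E[r] = 1.250560, running G = 4.374560
t=3: π = [0.2358, 0.3244, 0.1932, 0.2466], E[r] = 1.9164, γ^t·E[r] = 0.981197, running G = 5.355757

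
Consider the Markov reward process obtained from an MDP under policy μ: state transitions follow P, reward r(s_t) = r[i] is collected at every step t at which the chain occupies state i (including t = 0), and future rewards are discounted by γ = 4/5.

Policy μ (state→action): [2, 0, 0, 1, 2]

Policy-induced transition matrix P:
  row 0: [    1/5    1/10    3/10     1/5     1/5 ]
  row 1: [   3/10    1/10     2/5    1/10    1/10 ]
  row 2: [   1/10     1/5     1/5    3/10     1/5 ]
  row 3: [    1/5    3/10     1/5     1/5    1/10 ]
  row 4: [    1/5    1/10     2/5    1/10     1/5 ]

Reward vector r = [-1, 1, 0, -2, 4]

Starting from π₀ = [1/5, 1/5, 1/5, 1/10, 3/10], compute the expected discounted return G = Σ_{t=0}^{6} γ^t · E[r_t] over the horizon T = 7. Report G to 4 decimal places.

t=0: π = [0.2000, 0.2000, 0.2000, 0.1000, 0.3000], E[r] = 1.0000, γ^t·E[r] = 1.000000, running G = 1.000000
t=1: π = [0.2000, 0.1400, 0.3200, 0.1700, 0.1700], E[r] = 0.2800, γ^t·E[r] = 0.224000, running G = 1.224000
t=2: π = [0.1820, 0.1660, 0.2820, 0.2010, 0.1690], E[r] = 0.2580, γ^t·E[r] = 0.165120, running G = 1.389120
t=3: π = [0.1884, 0.1684, 0.2852, 0.1947, 0.1633], E[r] = 0.2438, γ^t·E[r] = 0.124826, running G = 1.513946
t=4: π = [0.1883, 0.1675, 0.2852, 0.1954, 0.1637], E[r] = 0.2432, γ^t·E[r] = 0.099615, running G = 1.613560
t=5: π = [0.1882, 0.1676, 0.2851, 0.1954, 0.1637], E[r] = 0.2434, γ^t·E[r] = 0.079767, running G = 1.693327
t=6: π = [0.1883, 0.1676, 0.2851, 0.1954, 0.1637], E[r] = 0.2434, γ^t·E[r] = 0.063802, running G = 1.757130

G = 1.7571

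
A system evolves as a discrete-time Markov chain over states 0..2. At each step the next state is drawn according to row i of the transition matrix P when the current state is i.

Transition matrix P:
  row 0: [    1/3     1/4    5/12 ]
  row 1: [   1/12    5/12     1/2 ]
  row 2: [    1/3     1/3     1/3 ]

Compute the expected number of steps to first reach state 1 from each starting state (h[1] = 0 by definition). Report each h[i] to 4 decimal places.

h = [3.5455, 0.0000, 3.2727]

First-step conditioning: h[1] = 0; for i ≠ 1, h[i] = 1 + Σ_k P[i][k]·h[k].
  h[0] = 1 + 1/3·h[0] + 5/12·h[2]
  h[2] = 1 + 1/3·h[0] + 1/3·h[2]
Solving the 2×2 linear system over states ≠ 1 gives exactly h = [39/11, 0, 36/11] (h[1] = 0 is the target).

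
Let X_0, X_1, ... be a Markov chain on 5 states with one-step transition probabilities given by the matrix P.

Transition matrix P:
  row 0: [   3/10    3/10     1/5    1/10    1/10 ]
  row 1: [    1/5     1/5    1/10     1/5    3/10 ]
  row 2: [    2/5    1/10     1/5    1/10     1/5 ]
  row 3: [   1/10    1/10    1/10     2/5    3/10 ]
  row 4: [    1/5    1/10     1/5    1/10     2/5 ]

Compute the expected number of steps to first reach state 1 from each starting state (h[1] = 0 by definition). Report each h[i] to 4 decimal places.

First-step conditioning: h[1] = 0; for i ≠ 1, h[i] = 1 + Σ_k P[i][k]·h[k].
  h[0] = 1 + 3/10·h[0] + 1/5·h[2] + 1/10·h[3] + 1/10·h[4]
  h[2] = 1 + 2/5·h[0] + 1/5·h[2] + 1/10·h[3] + 1/5·h[4]
  h[3] = 1 + 1/10·h[0] + 1/10·h[2] + 2/5·h[3] + 3/10·h[4]
  h[4] = 1 + 1/5·h[0] + 1/5·h[2] + 1/10·h[3] + 2/5·h[4]
Solving the 4×4 linear system over states ≠ 1 gives exactly h = [2450/471, 0, 3010/471, 1090/157, 1050/157] (h[1] = 0 is the target).

h = [5.2017, 0.0000, 6.3907, 6.9427, 6.6879]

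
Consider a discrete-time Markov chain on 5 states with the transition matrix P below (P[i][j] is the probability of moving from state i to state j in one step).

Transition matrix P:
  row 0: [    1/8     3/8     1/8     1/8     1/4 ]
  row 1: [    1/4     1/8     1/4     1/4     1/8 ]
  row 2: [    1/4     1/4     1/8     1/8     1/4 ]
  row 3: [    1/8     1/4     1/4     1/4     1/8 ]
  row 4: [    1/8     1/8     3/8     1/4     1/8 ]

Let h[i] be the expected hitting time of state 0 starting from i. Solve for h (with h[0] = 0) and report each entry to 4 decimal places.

First-step conditioning: h[0] = 0; for i ≠ 0, h[i] = 1 + Σ_k P[i][k]·h[k].
  h[1] = 1 + 1/8·h[1] + 1/4·h[2] + 1/4·h[3] + 1/8·h[4]
  h[2] = 1 + 1/4·h[1] + 1/8·h[2] + 1/8·h[3] + 1/4·h[4]
  h[3] = 1 + 1/4·h[1] + 1/4·h[2] + 1/4·h[3] + 1/8·h[4]
  h[4] = 1 + 1/8·h[1] + 3/8·h[2] + 1/4·h[3] + 1/8·h[4]
Solving the 4×4 linear system over states ≠ 0 gives exactly h = [0, 64/13, 64/13, 72/13, 72/13] (h[0] = 0 is the target).

h = [0.0000, 4.9231, 4.9231, 5.5385, 5.5385]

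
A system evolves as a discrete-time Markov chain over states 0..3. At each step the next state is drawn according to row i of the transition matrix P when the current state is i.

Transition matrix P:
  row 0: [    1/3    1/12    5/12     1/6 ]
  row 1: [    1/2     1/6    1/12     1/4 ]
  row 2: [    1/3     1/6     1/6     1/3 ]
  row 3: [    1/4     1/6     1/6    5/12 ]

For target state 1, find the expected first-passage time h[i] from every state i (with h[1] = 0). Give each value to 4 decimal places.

h = [7.6909, 0.0000, 7.0909, 7.0364]

First-step conditioning: h[1] = 0; for i ≠ 1, h[i] = 1 + Σ_k P[i][k]·h[k].
  h[0] = 1 + 1/3·h[0] + 5/12·h[2] + 1/6·h[3]
  h[2] = 1 + 1/3·h[0] + 1/6·h[2] + 1/3·h[3]
  h[3] = 1 + 1/4·h[0] + 1/6·h[2] + 5/12·h[3]
Solving the 3×3 linear system over states ≠ 1 gives exactly h = [423/55, 0, 78/11, 387/55] (h[1] = 0 is the target).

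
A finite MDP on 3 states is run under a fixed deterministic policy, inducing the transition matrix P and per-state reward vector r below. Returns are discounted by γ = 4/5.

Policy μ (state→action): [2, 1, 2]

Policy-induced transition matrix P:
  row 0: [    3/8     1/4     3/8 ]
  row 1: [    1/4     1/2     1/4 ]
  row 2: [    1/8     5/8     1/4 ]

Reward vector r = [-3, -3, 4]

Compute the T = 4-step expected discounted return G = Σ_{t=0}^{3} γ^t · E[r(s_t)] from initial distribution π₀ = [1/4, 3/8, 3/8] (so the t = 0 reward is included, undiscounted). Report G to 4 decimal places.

G = -2.3994

t=0: π = [0.2500, 0.3750, 0.3750], E[r] = -0.3750, γ^t·E[r] = -0.375000, running G = -0.375000
t=1: π = [0.2344, 0.4844, 0.2813], E[r] = -1.0313, γ^t·E[r] = -0.825000, running G = -1.200000
t=2: π = [0.2441, 0.4766, 0.2793], E[r] = -1.0449, γ^t·E[r] = -0.668750, running G = -1.868750
t=3: π = [0.2456, 0.4739, 0.2805], E[r] = -1.0364, γ^t·E[r] = -0.530625, running G = -2.399375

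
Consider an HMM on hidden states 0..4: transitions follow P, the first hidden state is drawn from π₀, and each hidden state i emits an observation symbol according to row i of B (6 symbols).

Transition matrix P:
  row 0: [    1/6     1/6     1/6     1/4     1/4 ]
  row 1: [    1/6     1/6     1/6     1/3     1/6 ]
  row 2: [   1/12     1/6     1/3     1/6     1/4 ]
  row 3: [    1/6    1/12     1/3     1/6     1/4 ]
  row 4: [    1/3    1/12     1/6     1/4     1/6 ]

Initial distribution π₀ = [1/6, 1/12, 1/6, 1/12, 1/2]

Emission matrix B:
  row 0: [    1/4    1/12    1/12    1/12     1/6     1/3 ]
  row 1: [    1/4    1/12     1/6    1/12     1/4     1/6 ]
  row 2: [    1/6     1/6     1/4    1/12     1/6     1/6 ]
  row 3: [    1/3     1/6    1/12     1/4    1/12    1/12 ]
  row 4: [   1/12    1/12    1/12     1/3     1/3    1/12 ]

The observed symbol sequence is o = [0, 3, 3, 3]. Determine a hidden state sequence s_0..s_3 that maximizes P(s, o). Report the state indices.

t=0: δ = [4.167e-02, 2.083e-02, 2.778e-02, 2.778e-02, 4.167e-02]  (obs o_0=0)
t=1: δ = [1.157e-03, 5.787e-04, 7.716e-04, 2.604e-03, 3.472e-03]  ψ = [4, 0, 2, 0, 0]  (obs o_1=3)
t=2: δ = [9.645e-05, 2.411e-05, 7.234e-05, 2.170e-04, 2.170e-04]  ψ = [4, 4, 3, 4, 3]  (obs o_2=3)
t=3: δ = [6.028e-06, 1.507e-06, 6.028e-06, 1.356e-05, 1.808e-05]  ψ = [4, 3, 3, 4, 3]  (obs o_3=3)
backtrack: best end state = 4; path = [0, 4, 3, 4]

path = [0, 4, 3, 4]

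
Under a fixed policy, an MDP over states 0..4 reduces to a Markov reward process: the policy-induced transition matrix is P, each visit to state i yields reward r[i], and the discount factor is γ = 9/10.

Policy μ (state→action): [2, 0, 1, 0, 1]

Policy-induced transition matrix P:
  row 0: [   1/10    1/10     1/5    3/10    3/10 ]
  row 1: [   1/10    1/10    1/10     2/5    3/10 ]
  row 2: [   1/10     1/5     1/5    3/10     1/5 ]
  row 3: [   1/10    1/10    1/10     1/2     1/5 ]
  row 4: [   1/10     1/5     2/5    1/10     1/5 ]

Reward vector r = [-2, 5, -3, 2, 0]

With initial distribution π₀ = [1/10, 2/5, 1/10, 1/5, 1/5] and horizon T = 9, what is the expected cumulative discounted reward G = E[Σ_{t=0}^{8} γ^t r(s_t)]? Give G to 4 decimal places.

G = 4.9169

t=0: π = [0.1000, 0.4000, 0.1000, 0.2000, 0.2000], E[r] = 1.9000, γ^t·E[r] = 1.900000, running G = 1.900000
t=1: π = [0.1000, 0.1300, 0.1800, 0.3400, 0.2500], E[r] = 0.5900, γ^t·E[r] = 0.531000, running G = 2.431000
t=2: π = [0.1000, 0.1430, 0.2030, 0.3310, 0.2230], E[r] = 0.5680, γ^t·E[r] = 0.460080, running G = 2.891080
t=3: π = [0.1000, 0.1426, 0.1972, 0.3359, 0.2243], E[r] = 0.5932, γ^t·E[r] = 0.432443, running G = 3.323523
t=4: π = [0.1000, 0.1422, 0.1970, 0.3366, 0.2243], E[r] = 0.5929, γ^t·E[r] = 0.388989, running G = 3.712511
t=5: π = [0.1000, 0.1421, 0.1970, 0.3367, 0.2242], E[r] = 0.5931, γ^t·E[r] = 0.350194, running G = 4.062705
t=6: π = [0.1000, 0.1421, 0.1970, 0.3367, 0.2242], E[r] = 0.5931, γ^t·E[r] = 0.315209, running G = 4.377914
t=7: π = [0.1000, 0.1421, 0.1970, 0.3367, 0.2242], E[r] = 0.5931, γ^t·E[r] = 0.283691, running G = 4.661605
t=8: π = [0.1000, 0.1421, 0.1970, 0.3367, 0.2242], E[r] = 0.5931, γ^t·E[r] = 0.255323, running G = 4.916928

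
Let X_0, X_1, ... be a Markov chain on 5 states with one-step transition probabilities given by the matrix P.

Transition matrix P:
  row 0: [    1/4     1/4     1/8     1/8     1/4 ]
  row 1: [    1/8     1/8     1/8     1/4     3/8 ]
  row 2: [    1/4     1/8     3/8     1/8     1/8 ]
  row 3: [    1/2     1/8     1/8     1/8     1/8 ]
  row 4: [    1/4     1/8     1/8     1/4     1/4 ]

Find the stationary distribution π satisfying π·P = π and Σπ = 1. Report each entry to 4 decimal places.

Balance equations π_j = Σ_i π_i·P[i][j]:
  π_0 = 1/4·π_0 + 1/8·π_1 + 1/4·π_2 + 1/2·π_3 + 1/4·π_4
  π_1 = 1/4·π_0 + 1/8·π_1 + 1/8·π_2 + 1/8·π_3 + 1/8·π_4
  π_2 = 1/8·π_0 + 1/8·π_1 + 3/8·π_2 + 1/8·π_3 + 1/8·π_4
  π_3 = 1/8·π_0 + 1/4·π_1 + 1/8·π_2 + 1/8·π_3 + 1/4·π_4
  normalize: π_0 + π_1 + π_2 + π_3 + π_4 = 1
Solving the linear system gives exactly π = [493/1803, 287/1803, 1/6, 625/3606, 410/1803].

π = [0.2734, 0.1592, 0.1667, 0.1733, 0.2274]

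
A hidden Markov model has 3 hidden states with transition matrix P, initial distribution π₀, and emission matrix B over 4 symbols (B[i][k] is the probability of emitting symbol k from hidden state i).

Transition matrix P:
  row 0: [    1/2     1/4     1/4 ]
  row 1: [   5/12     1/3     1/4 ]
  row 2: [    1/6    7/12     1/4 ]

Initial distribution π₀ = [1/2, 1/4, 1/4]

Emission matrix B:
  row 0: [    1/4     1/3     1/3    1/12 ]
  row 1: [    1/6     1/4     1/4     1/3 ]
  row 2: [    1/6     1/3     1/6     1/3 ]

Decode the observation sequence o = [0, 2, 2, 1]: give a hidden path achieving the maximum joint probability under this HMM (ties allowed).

t=0: δ = [1.250e-01, 4.167e-02, 4.167e-02]  (obs o_0=0)
t=1: δ = [2.083e-02, 7.812e-03, 5.208e-03]  ψ = [0, 0, 0]  (obs o_1=2)
t=2: δ = [3.472e-03, 1.302e-03, 8.681e-04]  ψ = [0, 0, 0]  (obs o_2=2)
t=3: δ = [5.787e-04, 2.170e-04, 2.894e-04]  ψ = [0, 0, 0]  (obs o_3=1)
backtrack: best end state = 0; path = [0, 0, 0, 0]

path = [0, 0, 0, 0]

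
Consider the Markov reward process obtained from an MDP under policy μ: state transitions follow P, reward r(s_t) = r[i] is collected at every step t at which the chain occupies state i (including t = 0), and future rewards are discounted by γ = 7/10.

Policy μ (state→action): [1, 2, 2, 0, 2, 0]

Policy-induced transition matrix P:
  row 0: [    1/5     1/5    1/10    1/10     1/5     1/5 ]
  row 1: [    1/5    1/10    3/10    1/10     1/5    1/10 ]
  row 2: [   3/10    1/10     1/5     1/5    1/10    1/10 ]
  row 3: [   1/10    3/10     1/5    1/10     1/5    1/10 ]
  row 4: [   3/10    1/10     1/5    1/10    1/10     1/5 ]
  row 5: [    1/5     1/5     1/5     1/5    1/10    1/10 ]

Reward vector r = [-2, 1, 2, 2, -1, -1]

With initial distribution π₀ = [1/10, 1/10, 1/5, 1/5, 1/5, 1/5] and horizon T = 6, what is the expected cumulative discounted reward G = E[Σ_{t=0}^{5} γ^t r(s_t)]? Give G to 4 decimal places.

G = 0.5062

t=0: π = [0.1000, 0.1000, 0.2000, 0.2000, 0.2000, 0.2000], E[r] = 0.3000, γ^t·E[r] = 0.300000, running G = 0.300000
t=1: π = [0.2200, 0.1700, 0.2000, 0.1400, 0.1400, 0.1300], E[r] = 0.1400, γ^t·E[r] = 0.098000, running G = 0.398000
t=2: π = [0.2200, 0.1630, 0.1950, 0.1330, 0.1530, 0.1360], E[r] = 0.0900, γ^t·E[r] = 0.044100, running G = 0.442100
t=3: π = [0.2215, 0.1622, 0.1943, 0.1331, 0.1516, 0.1373], E[r] = 0.0851, γ^t·E[r] = 0.029189, running G = 0.471289
t=4: π = [0.2213, 0.1625, 0.1941, 0.1332, 0.1517, 0.1373], E[r] = 0.0854, γ^t·E[r] = 0.020507, running G = 0.491796
t=5: π = [0.2213, 0.1625, 0.1941, 0.1331, 0.1517, 0.1373], E[r] = 0.0855, γ^t·E[r] = 0.014370, running G = 0.506167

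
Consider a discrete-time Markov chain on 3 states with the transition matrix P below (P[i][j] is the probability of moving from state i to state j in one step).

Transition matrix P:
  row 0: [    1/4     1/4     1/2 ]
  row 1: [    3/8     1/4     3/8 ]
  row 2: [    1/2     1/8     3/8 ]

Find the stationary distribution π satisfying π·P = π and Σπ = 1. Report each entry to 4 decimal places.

π = [0.3803, 0.1972, 0.4225]

Balance equations π_j = Σ_i π_i·P[i][j]:
  π_0 = 1/4·π_0 + 3/8·π_1 + 1/2·π_2
  π_1 = 1/4·π_0 + 1/4·π_1 + 1/8·π_2
  normalize: π_0 + π_1 + π_2 = 1
Solving the linear system gives exactly π = [27/71, 14/71, 30/71].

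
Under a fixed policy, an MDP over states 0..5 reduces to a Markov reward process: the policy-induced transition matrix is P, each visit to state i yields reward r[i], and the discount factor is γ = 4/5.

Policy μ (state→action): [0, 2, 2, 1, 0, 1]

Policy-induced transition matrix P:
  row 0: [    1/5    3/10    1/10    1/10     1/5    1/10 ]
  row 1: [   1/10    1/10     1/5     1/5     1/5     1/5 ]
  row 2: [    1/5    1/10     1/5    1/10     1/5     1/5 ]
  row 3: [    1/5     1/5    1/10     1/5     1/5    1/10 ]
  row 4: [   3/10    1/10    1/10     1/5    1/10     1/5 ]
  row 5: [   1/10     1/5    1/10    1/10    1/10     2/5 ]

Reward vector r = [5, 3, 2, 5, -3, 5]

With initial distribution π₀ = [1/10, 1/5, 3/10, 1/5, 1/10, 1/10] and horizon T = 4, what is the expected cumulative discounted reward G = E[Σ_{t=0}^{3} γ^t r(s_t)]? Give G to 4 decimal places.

t=0: π = [0.1000, 0.2000, 0.3000, 0.2000, 0.1000, 0.1000], E[r] = 2.9000, γ^t·E[r] = 2.900000, running G = 2.900000
t=1: π = [0.1800, 0.1500, 0.1500, 0.1500, 0.1800, 0.1900], E[r] = 2.8100, γ^t·E[r] = 2.248000, running G = 5.148000
t=2: π = [0.1840, 0.1700, 0.1300, 0.1480, 0.1630, 0.2050], E[r] = 2.9660, γ^t·E[r] = 1.898240, running G = 7.046240
t=3: π = [0.1788, 0.1721, 0.1300, 0.1481, 0.1632, 0.2078], E[r] = 2.9602, γ^t·E[r] = 1.515622, running G = 8.561862

G = 8.5619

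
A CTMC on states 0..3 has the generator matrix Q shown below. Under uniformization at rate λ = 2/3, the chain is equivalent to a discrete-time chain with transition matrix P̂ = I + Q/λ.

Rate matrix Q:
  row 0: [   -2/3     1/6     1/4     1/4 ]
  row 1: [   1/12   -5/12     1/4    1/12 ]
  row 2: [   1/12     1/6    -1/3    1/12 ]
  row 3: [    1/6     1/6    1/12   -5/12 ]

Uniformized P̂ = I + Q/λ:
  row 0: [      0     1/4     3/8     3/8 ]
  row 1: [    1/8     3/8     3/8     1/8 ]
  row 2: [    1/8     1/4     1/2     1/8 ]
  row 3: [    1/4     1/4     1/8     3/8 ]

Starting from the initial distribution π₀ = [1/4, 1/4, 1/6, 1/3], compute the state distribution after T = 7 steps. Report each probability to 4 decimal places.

π = [0.1346, 0.2857, 0.3681, 0.2116]

t=0: π = [0.2500, 0.2500, 0.1667, 0.3333]
t=1: π = [0.1354, 0.2813, 0.3125, 0.2708]
t=2: π = [0.1419, 0.2852, 0.3464, 0.2266]
t=3: π = [0.1356, 0.2856, 0.3617, 0.2171]
t=4: π = [0.1352, 0.2857, 0.3659, 0.2132]
t=5: π = [0.1347, 0.2857, 0.3674, 0.2121]
t=6: π = [0.1347, 0.2857, 0.3679, 0.2117]
t=7: π = [0.1346, 0.2857, 0.3681, 0.2116]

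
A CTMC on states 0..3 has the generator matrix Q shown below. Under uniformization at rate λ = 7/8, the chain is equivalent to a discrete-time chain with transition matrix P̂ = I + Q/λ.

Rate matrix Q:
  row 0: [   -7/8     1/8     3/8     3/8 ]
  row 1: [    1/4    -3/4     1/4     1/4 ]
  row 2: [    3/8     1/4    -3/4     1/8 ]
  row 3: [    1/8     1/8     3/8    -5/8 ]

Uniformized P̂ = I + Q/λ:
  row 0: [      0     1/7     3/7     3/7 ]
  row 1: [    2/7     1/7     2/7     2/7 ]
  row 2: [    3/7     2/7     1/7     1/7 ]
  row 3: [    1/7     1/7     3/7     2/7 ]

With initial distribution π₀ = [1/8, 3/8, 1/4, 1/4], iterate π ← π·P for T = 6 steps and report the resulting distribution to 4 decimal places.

t=0: π = [0.1250, 0.3750, 0.2500, 0.2500]
t=1: π = [0.2500, 0.1786, 0.3036, 0.2679]
t=2: π = [0.2194, 0.1862, 0.3163, 0.2781]
t=3: π = [0.2285, 0.1880, 0.3116, 0.2719]
t=4: π = [0.2261, 0.1874, 0.3127, 0.2738]
t=5: π = [0.2267, 0.1875, 0.3125, 0.2733]
t=6: π = [0.2265, 0.1875, 0.3125, 0.2735]

π = [0.2265, 0.1875, 0.3125, 0.2735]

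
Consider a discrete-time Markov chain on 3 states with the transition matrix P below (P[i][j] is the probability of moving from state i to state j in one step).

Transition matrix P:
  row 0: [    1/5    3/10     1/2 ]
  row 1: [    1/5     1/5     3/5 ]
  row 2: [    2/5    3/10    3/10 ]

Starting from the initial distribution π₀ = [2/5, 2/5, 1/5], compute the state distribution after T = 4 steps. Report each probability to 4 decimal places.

t=0: π = [0.4000, 0.4000, 0.2000]
t=1: π = [0.2400, 0.2600, 0.5000]
t=2: π = [0.3000, 0.2740, 0.4260]
t=3: π = [0.2852, 0.2726, 0.4422]
t=4: π = [0.2884, 0.2727, 0.4388]

π = [0.2884, 0.2727, 0.4388]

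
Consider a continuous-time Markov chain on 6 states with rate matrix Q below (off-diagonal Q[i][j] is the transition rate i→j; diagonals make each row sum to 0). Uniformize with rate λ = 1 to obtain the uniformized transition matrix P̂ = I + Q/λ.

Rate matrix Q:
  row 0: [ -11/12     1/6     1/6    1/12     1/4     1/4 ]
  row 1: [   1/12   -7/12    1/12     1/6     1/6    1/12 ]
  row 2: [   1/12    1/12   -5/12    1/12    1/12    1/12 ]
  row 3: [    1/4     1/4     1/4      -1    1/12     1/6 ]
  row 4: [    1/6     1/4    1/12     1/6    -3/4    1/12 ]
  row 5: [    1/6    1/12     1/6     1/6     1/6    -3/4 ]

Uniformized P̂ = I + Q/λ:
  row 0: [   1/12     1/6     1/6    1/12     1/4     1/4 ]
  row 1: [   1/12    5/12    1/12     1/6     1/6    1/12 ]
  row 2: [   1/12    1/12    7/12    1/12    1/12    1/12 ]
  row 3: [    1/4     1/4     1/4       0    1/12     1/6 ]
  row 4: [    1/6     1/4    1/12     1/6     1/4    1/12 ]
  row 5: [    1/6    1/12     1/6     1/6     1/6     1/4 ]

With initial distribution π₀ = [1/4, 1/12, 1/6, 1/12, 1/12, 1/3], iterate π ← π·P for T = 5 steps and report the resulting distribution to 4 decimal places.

t=0: π = [0.2500, 0.0833, 0.1667, 0.0833, 0.0833, 0.3333]
t=1: π = [0.1319, 0.1597, 0.2292, 0.1181, 0.1736, 0.1875]
t=2: π = [0.1331, 0.1962, 0.2442, 0.1169, 0.1632, 0.1464]
t=3: π = [0.1286, 0.2065, 0.2482, 0.1157, 0.1613, 0.1397]
t=4: π = [0.1277, 0.2091, 0.2491, 0.1160, 0.1605, 0.1377]
t=5: π = [0.1275, 0.2097, 0.2493, 0.1159, 0.1603, 0.1372]

π = [0.1275, 0.2097, 0.2493, 0.1159, 0.1603, 0.1372]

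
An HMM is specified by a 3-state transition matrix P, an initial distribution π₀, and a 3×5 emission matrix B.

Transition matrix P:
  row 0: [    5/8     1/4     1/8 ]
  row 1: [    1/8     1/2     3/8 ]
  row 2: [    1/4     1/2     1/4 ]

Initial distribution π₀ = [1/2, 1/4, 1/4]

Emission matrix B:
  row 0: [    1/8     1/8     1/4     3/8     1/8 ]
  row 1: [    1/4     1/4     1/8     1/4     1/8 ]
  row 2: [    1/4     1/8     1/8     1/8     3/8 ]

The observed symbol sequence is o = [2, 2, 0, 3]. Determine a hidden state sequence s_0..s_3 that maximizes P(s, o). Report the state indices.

path = [0, 0, 0, 0]

t=0: δ = [1.250e-01, 3.125e-02, 3.125e-02]  (obs o_0=2)
t=1: δ = [1.953e-02, 3.906e-03, 1.953e-03]  ψ = [0, 0, 0]  (obs o_1=2)
t=2: δ = [1.526e-03, 1.221e-03, 6.104e-04]  ψ = [0, 0, 0]  (obs o_2=0)
t=3: δ = [3.576e-04, 1.526e-04, 5.722e-05]  ψ = [0, 1, 1]  (obs o_3=3)
backtrack: best end state = 0; path = [0, 0, 0, 0]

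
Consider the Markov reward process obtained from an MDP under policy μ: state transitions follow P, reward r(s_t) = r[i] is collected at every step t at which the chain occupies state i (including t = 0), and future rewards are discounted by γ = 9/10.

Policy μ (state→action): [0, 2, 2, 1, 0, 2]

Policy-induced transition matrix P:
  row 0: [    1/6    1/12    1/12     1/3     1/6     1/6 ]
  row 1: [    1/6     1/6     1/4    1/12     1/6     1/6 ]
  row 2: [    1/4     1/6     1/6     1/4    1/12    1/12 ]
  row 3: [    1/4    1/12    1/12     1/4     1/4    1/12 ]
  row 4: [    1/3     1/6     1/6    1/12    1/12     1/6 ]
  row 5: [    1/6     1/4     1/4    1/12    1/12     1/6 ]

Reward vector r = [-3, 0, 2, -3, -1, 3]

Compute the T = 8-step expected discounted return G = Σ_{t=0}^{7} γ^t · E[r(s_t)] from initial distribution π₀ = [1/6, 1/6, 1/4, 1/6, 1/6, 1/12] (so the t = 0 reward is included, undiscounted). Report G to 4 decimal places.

G = -3.6179

t=0: π = [0.1667, 0.1667, 0.2500, 0.1667, 0.1667, 0.0833], E[r] = -0.4167, γ^t·E[r] = -0.416667, running G = -0.416667
t=1: π = [0.2292, 0.1458, 0.1597, 0.1944, 0.1389, 0.1319], E[r] = -0.6944, γ^t·E[r] = -0.625000, running G = -1.041667
t=2: π = [0.2193, 0.1424, 0.1545, 0.1997, 0.1470, 0.1372], E[r] = -0.6834, γ^t·E[r] = -0.553594, running G = -1.595260
t=3: π = [0.2207, 0.1432, 0.1550, 0.1972, 0.1467, 0.1372], E[r] = -0.6788, γ^t·E[r] = -0.494859, running G = -2.090120
t=4: π = [0.2205, 0.1433, 0.1552, 0.1972, 0.1465, 0.1373], E[r] = -0.6772, γ^t·E[r] = -0.444332, running G = -2.534452
t=5: π = [0.2205, 0.1433, 0.1552, 0.1972, 0.1465, 0.1373], E[r] = -0.6771, γ^t·E[r] = -0.399800, running G = -2.934251
t=6: π = [0.2205, 0.1433, 0.1552, 0.1972, 0.1465, 0.1373], E[r] = -0.6770, γ^t·E[r] = -0.359810, running G = -3.294062
t=7: π = [0.2205, 0.1433, 0.1552, 0.1972, 0.1465, 0.1373], E[r] = -0.6770, γ^t·E[r] = -0.323829, running G = -3.617891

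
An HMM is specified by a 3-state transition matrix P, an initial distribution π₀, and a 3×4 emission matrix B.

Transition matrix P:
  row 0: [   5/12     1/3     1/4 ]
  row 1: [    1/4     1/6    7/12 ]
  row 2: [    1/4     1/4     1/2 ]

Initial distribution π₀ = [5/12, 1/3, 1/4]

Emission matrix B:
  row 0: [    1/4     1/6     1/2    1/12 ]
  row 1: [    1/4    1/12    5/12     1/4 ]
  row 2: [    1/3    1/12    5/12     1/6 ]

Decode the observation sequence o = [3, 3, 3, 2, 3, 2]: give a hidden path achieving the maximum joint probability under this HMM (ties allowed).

path = [1, 2, 2, 2, 2, 2]

t=0: δ = [3.472e-02, 8.333e-02, 4.167e-02]  (obs o_0=3)
t=1: δ = [1.736e-03, 3.472e-03, 8.102e-03]  ψ = [1, 1, 1]  (obs o_1=3)
t=2: δ = [1.688e-04, 5.064e-04, 6.752e-04]  ψ = [2, 2, 2]  (obs o_2=3)
t=3: δ = [8.439e-05, 7.033e-05, 1.407e-04]  ψ = [2, 2, 2]  (obs o_3=2)
t=4: δ = [2.930e-06, 8.791e-06, 1.172e-05]  ψ = [0, 2, 2]  (obs o_4=3)
t=5: δ = [1.465e-06, 1.221e-06, 2.442e-06]  ψ = [2, 2, 2]  (obs o_5=2)
backtrack: best end state = 2; path = [1, 2, 2, 2, 2, 2]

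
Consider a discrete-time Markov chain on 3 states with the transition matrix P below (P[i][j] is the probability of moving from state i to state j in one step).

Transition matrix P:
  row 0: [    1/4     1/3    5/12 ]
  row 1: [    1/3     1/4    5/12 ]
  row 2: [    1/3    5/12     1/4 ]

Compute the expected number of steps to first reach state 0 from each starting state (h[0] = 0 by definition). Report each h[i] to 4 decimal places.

First-step conditioning: h[0] = 0; for i ≠ 0, h[i] = 1 + Σ_k P[i][k]·h[k].
  h[1] = 1 + 1/4·h[1] + 5/12·h[2]
  h[2] = 1 + 5/12·h[1] + 1/4·h[2]
Solving the 2×2 linear system over states ≠ 0 gives exactly h = [0, 3, 3] (h[0] = 0 is the target).

h = [0.0000, 3.0000, 3.0000]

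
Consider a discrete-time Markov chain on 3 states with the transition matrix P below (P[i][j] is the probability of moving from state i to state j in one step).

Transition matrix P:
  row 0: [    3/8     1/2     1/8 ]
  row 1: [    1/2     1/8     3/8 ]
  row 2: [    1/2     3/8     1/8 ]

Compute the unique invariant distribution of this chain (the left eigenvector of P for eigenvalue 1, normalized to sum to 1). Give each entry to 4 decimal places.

π = [0.4444, 0.3444, 0.2111]

Balance equations π_j = Σ_i π_i·P[i][j]:
  π_0 = 3/8·π_0 + 1/2·π_1 + 1/2·π_2
  π_1 = 1/2·π_0 + 1/8·π_1 + 3/8·π_2
  normalize: π_0 + π_1 + π_2 = 1
Solving the linear system gives exactly π = [4/9, 31/90, 19/90].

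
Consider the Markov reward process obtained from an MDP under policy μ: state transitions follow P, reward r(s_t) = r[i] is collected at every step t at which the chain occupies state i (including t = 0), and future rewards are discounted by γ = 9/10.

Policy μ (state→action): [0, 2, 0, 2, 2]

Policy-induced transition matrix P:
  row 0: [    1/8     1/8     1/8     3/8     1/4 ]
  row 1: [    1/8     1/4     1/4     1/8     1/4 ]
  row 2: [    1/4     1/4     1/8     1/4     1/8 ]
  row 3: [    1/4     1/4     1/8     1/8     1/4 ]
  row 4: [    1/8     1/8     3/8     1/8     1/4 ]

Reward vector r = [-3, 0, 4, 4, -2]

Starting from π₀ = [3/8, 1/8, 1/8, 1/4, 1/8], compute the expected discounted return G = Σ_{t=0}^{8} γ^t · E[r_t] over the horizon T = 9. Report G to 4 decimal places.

G = 3.3408

t=0: π = [0.3750, 0.1250, 0.1250, 0.2500, 0.1250], E[r] = 0.1250, γ^t·E[r] = 0.125000, running G = 0.125000
t=1: π = [0.1719, 0.1875, 0.1719, 0.2344, 0.2344], E[r] = 0.6406, γ^t·E[r] = 0.576563, running G = 0.701563
t=2: π = [0.1758, 0.1992, 0.2070, 0.1895, 0.2285], E[r] = 0.6016, γ^t·E[r] = 0.487266, running G = 1.188828
t=3: π = [0.1746, 0.1995, 0.2070, 0.1948, 0.2241], E[r] = 0.6355, γ^t·E[r] = 0.463278, running G = 1.652106
t=4: π = [0.1752, 0.2002, 0.2060, 0.1945, 0.2241], E[r] = 0.6280, γ^t·E[r] = 0.412025, running G = 2.064131
t=5: π = [0.1751, 0.2001, 0.2061, 0.1946, 0.2243], E[r] = 0.6287, γ^t·E[r] = 0.371257, running G = 2.435388
t=6: π = [0.1751, 0.2001, 0.2061, 0.1945, 0.2242], E[r] = 0.6287, γ^t·E[r] = 0.334099, running G = 2.769487
t=7: π = [0.1751, 0.2001, 0.2061, 0.1945, 0.2242], E[r] = 0.6287, γ^t·E[r] = 0.300702, running G = 3.070190
t=8: π = [0.1751, 0.2001, 0.2061, 0.1945, 0.2242], E[r] = 0.6287, γ^t·E[r] = 0.270629, running G = 3.340819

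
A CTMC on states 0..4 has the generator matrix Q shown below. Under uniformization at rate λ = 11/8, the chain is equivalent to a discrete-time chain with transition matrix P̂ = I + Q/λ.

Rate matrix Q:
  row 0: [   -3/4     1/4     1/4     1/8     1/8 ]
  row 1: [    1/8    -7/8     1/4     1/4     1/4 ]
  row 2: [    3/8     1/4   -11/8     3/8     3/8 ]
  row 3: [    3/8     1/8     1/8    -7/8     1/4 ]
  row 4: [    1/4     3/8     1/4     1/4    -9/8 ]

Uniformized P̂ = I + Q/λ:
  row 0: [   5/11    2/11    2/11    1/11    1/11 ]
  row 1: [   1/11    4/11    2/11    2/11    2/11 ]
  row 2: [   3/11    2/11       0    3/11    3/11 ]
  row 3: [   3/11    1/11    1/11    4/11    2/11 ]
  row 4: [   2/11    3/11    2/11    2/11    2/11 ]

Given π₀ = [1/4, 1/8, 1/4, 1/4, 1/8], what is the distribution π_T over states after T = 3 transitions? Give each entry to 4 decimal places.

t=0: π = [0.2500, 0.1250, 0.2500, 0.2500, 0.1250]
t=1: π = [0.2841, 0.1932, 0.1136, 0.2273, 0.1818]
t=2: π = [0.2727, 0.2128, 0.1405, 0.2076, 0.1663]
t=3: π = [0.2685, 0.2168, 0.1374, 0.2076, 0.1698]

π = [0.2685, 0.2168, 0.1374, 0.2076, 0.1698]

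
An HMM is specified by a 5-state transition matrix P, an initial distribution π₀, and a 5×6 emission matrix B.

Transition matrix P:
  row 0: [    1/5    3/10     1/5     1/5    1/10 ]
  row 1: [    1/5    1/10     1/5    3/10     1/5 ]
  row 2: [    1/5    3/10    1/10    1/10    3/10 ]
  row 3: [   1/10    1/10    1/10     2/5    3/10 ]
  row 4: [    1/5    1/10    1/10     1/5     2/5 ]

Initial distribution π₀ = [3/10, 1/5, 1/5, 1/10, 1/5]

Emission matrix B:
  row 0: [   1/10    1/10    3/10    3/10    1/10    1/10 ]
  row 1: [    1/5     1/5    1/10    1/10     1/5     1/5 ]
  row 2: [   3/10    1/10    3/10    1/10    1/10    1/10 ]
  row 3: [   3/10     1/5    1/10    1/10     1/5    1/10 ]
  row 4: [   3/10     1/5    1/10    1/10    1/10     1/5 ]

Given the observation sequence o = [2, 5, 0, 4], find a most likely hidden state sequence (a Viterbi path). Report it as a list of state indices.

t=0: δ = [9.000e-02, 2.000e-02, 6.000e-02, 1.000e-02, 2.000e-02]  (obs o_0=2)
t=1: δ = [1.800e-03, 5.400e-03, 1.800e-03, 1.800e-03, 3.600e-03]  ψ = [0, 0, 0, 0, 2]  (obs o_1=5)
t=2: δ = [1.080e-04, 1.080e-04, 3.240e-04, 4.860e-04, 4.320e-04]  ψ = [1, 0, 1, 1, 4]  (obs o_2=0)
t=3: δ = [8.640e-06, 1.944e-05, 4.860e-06, 3.888e-05, 1.728e-05]  ψ = [4, 2, 3, 3, 4]  (obs o_3=4)
backtrack: best end state = 3; path = [0, 1, 3, 3]

path = [0, 1, 3, 3]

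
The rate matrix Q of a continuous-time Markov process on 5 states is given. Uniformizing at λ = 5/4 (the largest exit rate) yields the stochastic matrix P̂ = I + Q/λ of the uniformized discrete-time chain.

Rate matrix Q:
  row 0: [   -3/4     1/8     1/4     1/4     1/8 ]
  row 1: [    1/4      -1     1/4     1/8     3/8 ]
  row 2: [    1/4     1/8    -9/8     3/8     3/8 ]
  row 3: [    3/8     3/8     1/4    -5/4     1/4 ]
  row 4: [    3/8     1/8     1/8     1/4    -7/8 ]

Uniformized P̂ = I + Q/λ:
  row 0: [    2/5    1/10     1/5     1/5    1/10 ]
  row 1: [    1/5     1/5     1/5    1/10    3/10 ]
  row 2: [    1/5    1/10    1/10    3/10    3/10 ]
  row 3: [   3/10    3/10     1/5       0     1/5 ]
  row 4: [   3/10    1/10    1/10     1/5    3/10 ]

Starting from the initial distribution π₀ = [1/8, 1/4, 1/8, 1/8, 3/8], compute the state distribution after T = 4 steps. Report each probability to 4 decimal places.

t=0: π = [0.1250, 0.2500, 0.1250, 0.1250, 0.3750]
t=1: π = [0.2750, 0.1500, 0.1500, 0.1625, 0.2625]
t=2: π = [0.2975, 0.1475, 0.1588, 0.1675, 0.2288]
t=3: π = [0.2991, 0.1483, 0.1613, 0.1676, 0.2238]
t=4: π = [0.2990, 0.1484, 0.1615, 0.1678, 0.2234]

π = [0.2990, 0.1484, 0.1615, 0.1678, 0.2234]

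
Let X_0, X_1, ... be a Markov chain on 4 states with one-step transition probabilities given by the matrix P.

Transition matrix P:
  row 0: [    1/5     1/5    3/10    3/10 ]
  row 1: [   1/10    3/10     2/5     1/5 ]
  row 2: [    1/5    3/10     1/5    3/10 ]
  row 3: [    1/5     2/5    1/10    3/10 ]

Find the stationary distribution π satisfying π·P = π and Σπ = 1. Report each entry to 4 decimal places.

π = [0.1690, 0.3100, 0.2520, 0.2690]

Balance equations π_j = Σ_i π_i·P[i][j]:
  π_0 = 1/5·π_0 + 1/10·π_1 + 1/5·π_2 + 1/5·π_3
  π_1 = 1/5·π_0 + 3/10·π_1 + 3/10·π_2 + 2/5·π_3
  π_2 = 3/10·π_0 + 2/5·π_1 + 1/5·π_2 + 1/10·π_3
  normalize: π_0 + π_1 + π_2 + π_3 = 1
Solving the linear system gives exactly π = [169/1000, 31/100, 63/250, 269/1000].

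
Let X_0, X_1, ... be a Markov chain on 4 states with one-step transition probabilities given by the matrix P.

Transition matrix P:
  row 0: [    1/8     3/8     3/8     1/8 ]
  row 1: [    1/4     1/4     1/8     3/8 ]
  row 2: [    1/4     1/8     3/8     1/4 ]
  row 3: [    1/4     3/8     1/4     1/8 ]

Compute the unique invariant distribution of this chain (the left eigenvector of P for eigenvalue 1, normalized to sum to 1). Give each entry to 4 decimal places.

π = [0.2222, 0.2714, 0.2787, 0.2277]

Balance equations π_j = Σ_i π_i·P[i][j]:
  π_0 = 1/8·π_0 + 1/4·π_1 + 1/4·π_2 + 1/4·π_3
  π_1 = 3/8·π_0 + 1/4·π_1 + 1/8·π_2 + 3/8·π_3
  π_2 = 3/8·π_0 + 1/8·π_1 + 3/8·π_2 + 1/4·π_3
  normalize: π_0 + π_1 + π_2 + π_3 = 1
Solving the linear system gives exactly π = [2/9, 149/549, 17/61, 125/549].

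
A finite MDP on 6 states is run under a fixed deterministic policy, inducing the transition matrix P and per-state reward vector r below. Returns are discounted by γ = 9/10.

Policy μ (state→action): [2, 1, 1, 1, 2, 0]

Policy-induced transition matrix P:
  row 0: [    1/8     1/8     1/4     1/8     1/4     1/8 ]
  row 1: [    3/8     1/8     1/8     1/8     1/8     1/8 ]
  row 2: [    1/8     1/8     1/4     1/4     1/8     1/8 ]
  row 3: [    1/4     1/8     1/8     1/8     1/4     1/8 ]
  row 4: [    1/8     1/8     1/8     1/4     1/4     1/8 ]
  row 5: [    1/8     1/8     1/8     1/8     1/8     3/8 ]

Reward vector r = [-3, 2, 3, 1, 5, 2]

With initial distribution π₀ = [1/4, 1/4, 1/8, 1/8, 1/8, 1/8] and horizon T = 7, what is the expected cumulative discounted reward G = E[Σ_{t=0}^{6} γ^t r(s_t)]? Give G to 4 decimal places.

G = 8.1424

t=0: π = [0.2500, 0.2500, 0.1250, 0.1250, 0.1250, 0.1250], E[r] = 1.1250, γ^t·E[r] = 1.125000, running G = 1.125000
t=1: π = [0.2031, 0.1250, 0.1719, 0.1563, 0.1875, 0.1563], E[r] = 1.5625, γ^t·E[r] = 1.406250, running G = 2.531250
t=2: π = [0.1758, 0.1250, 0.1719, 0.1699, 0.1934, 0.1641], E[r] = 1.7031, γ^t·E[r] = 1.379531, running G = 3.910781
t=3: π = [0.1775, 0.1250, 0.1685, 0.1707, 0.1924, 0.1660], E[r] = 1.6875, γ^t·E[r] = 1.230188, running G = 5.140969
t=4: π = [0.1776, 0.1250, 0.1682, 0.1701, 0.1926, 0.1665], E[r] = 1.6879, γ^t·E[r] = 1.107449, running G = 6.248418
t=5: π = [0.1775, 0.1250, 0.1682, 0.1701, 0.1925, 0.1666], E[r] = 1.6882, γ^t·E[r] = 0.996839, running G = 7.245257
t=6: π = [0.1775, 0.1250, 0.1682, 0.1701, 0.1925, 0.1667], E[r] = 1.6881, γ^t·E[r] = 0.897133, running G = 8.142390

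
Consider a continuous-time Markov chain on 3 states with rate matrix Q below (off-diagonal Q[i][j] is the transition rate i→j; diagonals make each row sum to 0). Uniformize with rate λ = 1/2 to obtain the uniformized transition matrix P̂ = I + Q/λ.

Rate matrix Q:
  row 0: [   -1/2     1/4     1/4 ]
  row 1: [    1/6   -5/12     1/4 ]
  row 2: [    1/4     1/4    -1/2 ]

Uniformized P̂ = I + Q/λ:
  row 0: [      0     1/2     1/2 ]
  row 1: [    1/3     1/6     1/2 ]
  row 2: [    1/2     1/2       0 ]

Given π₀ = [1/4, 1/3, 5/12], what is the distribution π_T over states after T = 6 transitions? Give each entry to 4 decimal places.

π = [0.2904, 0.3749, 0.3346]

t=0: π = [0.2500, 0.3333, 0.4167]
t=1: π = [0.3194, 0.3889, 0.2917]
t=2: π = [0.2755, 0.3704, 0.3542]
t=3: π = [0.3005, 0.3765, 0.3229]
t=4: π = [0.2870, 0.3745, 0.3385]
t=5: π = [0.2941, 0.3752, 0.3307]
t=6: π = [0.2904, 0.3749, 0.3346]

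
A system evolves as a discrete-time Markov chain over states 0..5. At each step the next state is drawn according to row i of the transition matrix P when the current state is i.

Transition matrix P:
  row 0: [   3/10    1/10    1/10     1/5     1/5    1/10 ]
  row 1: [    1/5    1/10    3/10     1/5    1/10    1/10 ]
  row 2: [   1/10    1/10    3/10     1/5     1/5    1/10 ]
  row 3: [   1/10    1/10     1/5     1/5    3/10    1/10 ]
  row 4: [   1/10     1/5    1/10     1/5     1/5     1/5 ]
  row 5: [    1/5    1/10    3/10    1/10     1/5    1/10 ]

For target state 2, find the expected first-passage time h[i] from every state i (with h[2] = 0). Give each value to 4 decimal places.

h = [5.9858, 4.8117, 0.0000, 5.3641, 5.7549, 4.8508]

First-step conditioning: h[2] = 0; for i ≠ 2, h[i] = 1 + Σ_k P[i][k]·h[k].
  h[0] = 1 + 3/10·h[0] + 1/10·h[1] + 1/5·h[3] + 1/5·h[4] + 1/10·h[5]
  h[1] = 1 + 1/5·h[0] + 1/10·h[1] + 1/5·h[3] + 1/10·h[4] + 1/10·h[5]
  h[3] = 1 + 1/10·h[0] + 1/10·h[1] + 1/5·h[3] + 3/10·h[4] + 1/10·h[5]
  h[4] = 1 + 1/10·h[0] + 1/5·h[1] + 1/5·h[3] + 1/5·h[4] + 1/5·h[5]
  h[5] = 1 + 1/5·h[0] + 1/10·h[1] + 1/10·h[3] + 1/5·h[4] + 1/10·h[5]
Solving the 5×5 linear system over states ≠ 2 gives exactly h = [3370/563, 2709/563, 0, 3020/563, 3240/563, 2731/563] (h[2] = 0 is the target).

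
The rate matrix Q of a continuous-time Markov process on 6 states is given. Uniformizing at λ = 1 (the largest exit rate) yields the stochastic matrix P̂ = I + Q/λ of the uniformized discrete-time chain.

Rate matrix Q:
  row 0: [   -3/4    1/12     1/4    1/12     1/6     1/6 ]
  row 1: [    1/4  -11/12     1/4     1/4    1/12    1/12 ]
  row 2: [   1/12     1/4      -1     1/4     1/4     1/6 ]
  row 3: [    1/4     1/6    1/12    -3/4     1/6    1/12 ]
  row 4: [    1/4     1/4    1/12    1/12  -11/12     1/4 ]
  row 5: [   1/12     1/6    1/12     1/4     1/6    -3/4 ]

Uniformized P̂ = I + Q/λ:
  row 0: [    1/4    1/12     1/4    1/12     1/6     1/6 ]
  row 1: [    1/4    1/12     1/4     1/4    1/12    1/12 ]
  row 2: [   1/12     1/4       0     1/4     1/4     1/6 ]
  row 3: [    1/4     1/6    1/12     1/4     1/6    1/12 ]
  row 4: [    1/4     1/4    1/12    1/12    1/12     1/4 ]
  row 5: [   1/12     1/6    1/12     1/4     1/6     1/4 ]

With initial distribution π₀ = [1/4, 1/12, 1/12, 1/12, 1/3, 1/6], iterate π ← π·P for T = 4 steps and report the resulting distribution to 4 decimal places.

t=0: π = [0.2500, 0.0833, 0.0833, 0.0833, 0.3333, 0.1667]
t=1: π = [0.2083, 0.1736, 0.1319, 0.1528, 0.1389, 0.1944]
t=2: π = [0.1956, 0.1574, 0.1360, 0.1921, 0.1516, 0.1672]
t=3: π = [0.1995, 0.1612, 0.1308, 0.1921, 0.1522, 0.1641]
t=4: π = [0.2008, 0.1602, 0.1325, 0.1914, 0.1514, 0.1636]

π = [0.2008, 0.1602, 0.1325, 0.1914, 0.1514, 0.1636]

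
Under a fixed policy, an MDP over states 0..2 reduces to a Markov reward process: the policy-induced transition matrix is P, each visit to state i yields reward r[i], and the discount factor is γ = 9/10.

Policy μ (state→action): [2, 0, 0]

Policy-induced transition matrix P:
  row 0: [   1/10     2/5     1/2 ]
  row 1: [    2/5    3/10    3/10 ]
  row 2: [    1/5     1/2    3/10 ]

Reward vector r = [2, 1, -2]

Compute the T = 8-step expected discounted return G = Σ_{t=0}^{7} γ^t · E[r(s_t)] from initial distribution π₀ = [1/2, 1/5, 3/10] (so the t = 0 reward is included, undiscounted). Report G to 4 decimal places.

t=0: π = [0.5000, 0.2000, 0.3000], E[r] = 0.6000, γ^t·E[r] = 0.600000, running G = 0.600000
t=1: π = [0.1900, 0.4100, 0.4000], E[r] = -0.0100, γ^t·E[r] = -0.009000, running G = 0.591000
t=2: π = [0.2630, 0.3990, 0.3380], E[r] = 0.2490, γ^t·E[r] = 0.201690, running G = 0.792690
t=3: π = [0.2535, 0.3939, 0.3526], E[r] = 0.1957, γ^t·E[r] = 0.142665, running G = 0.935355
t=4: π = [0.2534, 0.3959, 0.3507], E[r] = 0.2013, γ^t·E[r] = 0.132093, running G = 1.067448
t=5: π = [0.2538, 0.3955, 0.3507], E[r] = 0.2018, γ^t·E[r] = 0.119145, running G = 1.186593
t=6: π = [0.2537, 0.3955, 0.3508], E[r] = 0.2014, γ^t·E[r] = 0.107040, running G = 1.293633
t=7: π = [0.2537, 0.3955, 0.3507], E[r] = 0.2015, γ^t·E[r] = 0.096379, running G = 1.390012

G = 1.3900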